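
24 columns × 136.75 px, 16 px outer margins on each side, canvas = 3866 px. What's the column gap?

24 px

Inside the margins: 3866 − 32 = 3834 px.
24 columns take 24·136.75 = 3282 px; remaining 552 splits into 23 column gaps.
g = 552 / 23 = 24 px.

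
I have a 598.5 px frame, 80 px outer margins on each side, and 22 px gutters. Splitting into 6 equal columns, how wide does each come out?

Take off 160 px of margins, leaving 438.5 px.
6 columns + 5 gutters: 6c + 5·22 = 438.5.
6c = 438.5 − 110 = 328.5, so c = 54.75 px.

54.75 px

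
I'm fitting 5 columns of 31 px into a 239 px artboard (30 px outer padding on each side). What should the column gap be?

6 px

Subtract both margins: 239 − 2·30 = 179 px.
5 columns take 5·31 = 155 px; remaining 24 splits into 4 column gaps.
g = 24 / 4 = 6 px.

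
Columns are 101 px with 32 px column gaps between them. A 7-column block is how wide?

899 px

7 columns plus 6 column gaps: 707 + 192 = 899 px.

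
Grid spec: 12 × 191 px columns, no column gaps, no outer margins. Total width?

Total width: 12·191 = 2292 px.

2292 px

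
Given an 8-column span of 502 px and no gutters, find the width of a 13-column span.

8c = 502 → c = 62.75 px.
13-column span = 13·62.75 = 815.75 px.

815.75 px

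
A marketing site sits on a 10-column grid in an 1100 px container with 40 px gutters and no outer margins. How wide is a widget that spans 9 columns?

986 px

1100 − 9·40 = 740; ÷10 gives c = 74 px.
Span of 9: 9·74 + 8·40 = 666 + 320 = 986 px.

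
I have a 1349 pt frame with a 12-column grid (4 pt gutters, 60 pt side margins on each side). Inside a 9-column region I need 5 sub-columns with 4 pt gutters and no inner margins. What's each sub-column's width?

180.95 pt

Subtract both margins: 1349 − 2·60 = 1229 pt.
12c + 11·4 = 1229 → 12c = 1185 → c = 98.75 pt.
9 columns plus 8 gutters: 888.75 + 32 = 920.75 pt.
920.75 − 4·4 = 904.75; ÷5 gives d = 180.95 pt.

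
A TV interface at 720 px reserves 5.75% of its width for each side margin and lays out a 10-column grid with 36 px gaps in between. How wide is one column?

Margins: 5.75% × 720 = 41.4 px each, so content = 720 − 82.8 = 637.2 px.
Subtracting 9 gaps of 36 leaves 313.2 for 10 columns, so c = 31.32 px.

31.32 px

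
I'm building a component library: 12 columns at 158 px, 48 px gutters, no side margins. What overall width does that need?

2424 px

Total width: 12·158 + 11·48 = 2424 px.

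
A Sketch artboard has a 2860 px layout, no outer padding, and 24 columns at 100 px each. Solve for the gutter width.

20 px

Columns use 2400 px, leaving 460 px across 23 gutters = 20 px each.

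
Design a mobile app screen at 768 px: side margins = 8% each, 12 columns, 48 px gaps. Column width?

9.76 px

Margins: 8% × 768 = 61.44 px each, so content = 768 − 122.88 = 645.12 px.
12 columns + 11 gaps: 12c + 11·48 = 645.12.
12c = 645.12 − 528 = 117.12, so c = 9.76 px.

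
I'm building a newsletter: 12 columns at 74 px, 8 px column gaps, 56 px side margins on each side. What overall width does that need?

1088 px

Total width: 2·56 + 12·74 + 11·8 = 1088 px.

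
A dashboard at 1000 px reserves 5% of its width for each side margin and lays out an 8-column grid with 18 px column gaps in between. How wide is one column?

1000 × (1 − 2·5%) = 1000 × 90% = 900 px for the columns.
8 columns + 7 column gaps: 8c + 7·18 = 900.
8c = 900 − 126 = 774, so c = 96.75 px.

96.75 px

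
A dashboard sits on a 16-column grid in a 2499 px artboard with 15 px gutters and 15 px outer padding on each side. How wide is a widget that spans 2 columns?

Subtract both margins: 2499 − 2·15 = 2469 px.
16 columns + 15 gutters: 16c + 15·15 = 2469.
16c = 2469 − 225 = 2244, so c = 140.25 px.
2-column span = 2·140.25 + 1·15 = 295.5 px.

295.5 px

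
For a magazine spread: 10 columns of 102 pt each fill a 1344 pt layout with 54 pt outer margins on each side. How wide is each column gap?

24 pt

Content width = 1344 − 2·54 = 1236 pt.
10·102 + 9g = 1236 → 9g = 216 → g = 24 pt.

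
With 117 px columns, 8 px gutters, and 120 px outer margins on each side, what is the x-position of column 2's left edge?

245 px

Each column+gutter stride is 125 px; 1 of them past the 120 px margin is 120 + 125 = 245 px.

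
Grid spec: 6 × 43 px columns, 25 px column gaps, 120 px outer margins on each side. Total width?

623 px

Layout = 2·120 + 6·43 + 5·25 = 240 + 258 + 125 = 623 px.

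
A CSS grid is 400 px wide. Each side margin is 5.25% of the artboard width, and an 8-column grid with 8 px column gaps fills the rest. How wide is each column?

37.75 px

Each margin = 5.25% of 400 = 21 px; content = 400 − 2·21 = 358 px.
358 − 7·8 = 302; ÷8 gives c = 37.75 px.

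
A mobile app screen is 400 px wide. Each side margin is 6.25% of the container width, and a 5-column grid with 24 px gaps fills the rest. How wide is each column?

50.8 px

Margins: 6.25% × 400 = 25 px each, so content = 400 − 50 = 350 px.
5 columns + 4 gaps: 5c + 4·24 = 350.
5c = 350 − 96 = 254, so c = 50.8 px.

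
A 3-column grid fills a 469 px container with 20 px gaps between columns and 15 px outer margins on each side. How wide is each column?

Take off 30 px of margins, leaving 439 px.
Subtracting 2 gaps of 20 leaves 399 for 3 columns, so c = 133 px.

133 px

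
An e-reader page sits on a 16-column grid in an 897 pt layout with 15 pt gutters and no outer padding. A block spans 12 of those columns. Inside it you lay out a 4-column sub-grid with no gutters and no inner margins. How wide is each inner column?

167.25 pt

16c + 15·15 = 897 → 16c = 672 → c = 42 pt.
12 columns plus 11 gutters: 504 + 165 = 669 pt.
4d = 669 → d = 167.25 pt.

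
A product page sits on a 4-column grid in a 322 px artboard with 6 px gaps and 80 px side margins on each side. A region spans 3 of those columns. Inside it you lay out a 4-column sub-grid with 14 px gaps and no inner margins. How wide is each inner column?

19.5 px

Subtract both margins: 322 − 2·80 = 162 px.
Subtracting 3 gaps of 6 leaves 144 for 4 columns, so c = 36 px.
3-column span = 3·36 + 2·6 = 120 px.
Subtracting 3 gaps of 14 leaves 78 for 4 columns, so d = 19.5 px.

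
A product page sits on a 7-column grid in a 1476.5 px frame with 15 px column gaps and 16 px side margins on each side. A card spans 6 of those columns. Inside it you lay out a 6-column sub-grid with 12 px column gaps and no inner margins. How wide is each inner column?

Take off 32 px of margins, leaving 1444.5 px.
1444.5 − 6·15 = 1354.5; ÷7 gives c = 193.5 px.
6 columns plus 5 column gaps: 1161 + 75 = 1236 px.
6d + 5·12 = 1236 → 6d = 1176 → d = 196 px.

196 px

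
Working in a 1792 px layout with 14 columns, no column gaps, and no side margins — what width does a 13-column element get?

With no column gaps, each column is 1792/14 = 128 px.
With no column gaps, 13 columns span 13·128 = 1664 px.

1664 px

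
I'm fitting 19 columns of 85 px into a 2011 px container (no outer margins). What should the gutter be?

Columns use 1615 px, leaving 396 px across 18 gutters = 22 px each.

22 px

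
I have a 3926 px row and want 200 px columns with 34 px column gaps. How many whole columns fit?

Each extra column adds 200 + 34 = 234 px.
(3926 + 34) / 234 = 16.92, so 16 columns fit.

16 columns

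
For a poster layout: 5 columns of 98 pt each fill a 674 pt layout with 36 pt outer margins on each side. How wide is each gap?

28 pt

Content width = 674 − 2·36 = 602 pt.
5 columns take 5·98 = 490 pt; remaining 112 splits into 4 gaps.
g = 112 / 4 = 28 pt.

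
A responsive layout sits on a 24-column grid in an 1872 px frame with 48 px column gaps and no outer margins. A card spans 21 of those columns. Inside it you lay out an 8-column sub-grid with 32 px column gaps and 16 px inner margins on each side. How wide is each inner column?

172 px

1872 − 23·48 = 768; ÷24 gives c = 32 px.
21-column span = 21·32 + 20·48 = 1632 px.
Inner content = 1632 − 2·16 = 1600 px.
8 columns + 7 column gaps: 8d + 7·32 = 1600.
8d = 1600 − 224 = 1376, so d = 172 px.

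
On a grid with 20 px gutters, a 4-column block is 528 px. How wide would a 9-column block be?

4c + 3·20 = 528 → 4c = 468 → c = 117 px.
Span of 9: 9·117 + 8·20 = 1053 + 160 = 1213 px.

1213 px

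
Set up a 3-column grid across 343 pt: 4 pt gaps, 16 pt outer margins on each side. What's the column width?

101 pt

Subtract both margins: 343 − 2·16 = 311 pt.
311 − 2·4 = 303; ÷3 gives c = 101 pt.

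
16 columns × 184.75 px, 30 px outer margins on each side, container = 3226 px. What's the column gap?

Subtract both margins: 3226 − 2·30 = 3166 px.
16·184.75 + 15g = 3166 → 15g = 210 → g = 14 px.

14 px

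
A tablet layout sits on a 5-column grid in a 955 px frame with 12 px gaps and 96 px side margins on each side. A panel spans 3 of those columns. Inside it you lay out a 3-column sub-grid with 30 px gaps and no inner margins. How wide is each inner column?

Take off 192 px of margins, leaving 763 px.
5c + 4·12 = 763 → 5c = 715 → c = 143 px.
3-column span = 3·143 + 2·12 = 453 px.
Subtracting 2 gaps of 30 leaves 393 for 3 columns, so d = 131 px.

131 px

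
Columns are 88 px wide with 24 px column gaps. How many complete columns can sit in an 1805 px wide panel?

Each extra column adds 88 + 24 = 112 px.
(1805 + 24) / 112 = 16.33, so 16 columns fit.

16 columns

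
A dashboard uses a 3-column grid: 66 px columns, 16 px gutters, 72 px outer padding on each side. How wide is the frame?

374 px

Adding margins, columns and gutters: 144 + 198 + 32 = 374 px.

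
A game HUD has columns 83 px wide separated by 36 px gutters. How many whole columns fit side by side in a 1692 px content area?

Each extra column adds 83 + 36 = 119 px.
(1692 + 36) / 119 = 14.52, so 14 columns fit.

14 columns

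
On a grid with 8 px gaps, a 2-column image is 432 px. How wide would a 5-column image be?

432 − 1·8 = 424; ÷2 gives c = 212 px.
5 columns plus 4 gaps: 1060 + 32 = 1092 px.

1092 px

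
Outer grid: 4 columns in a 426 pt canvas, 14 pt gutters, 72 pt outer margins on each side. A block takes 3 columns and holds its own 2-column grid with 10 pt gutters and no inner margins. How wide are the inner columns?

99 pt

Inside the margins: 426 − 144 = 282 pt.
4 columns + 3 gutters: 4c + 3·14 = 282.
4c = 282 − 42 = 240, so c = 60 pt.
3-column span = 3·60 + 2·14 = 208 pt.
2d + 1·10 = 208 → 2d = 198 → d = 99 pt.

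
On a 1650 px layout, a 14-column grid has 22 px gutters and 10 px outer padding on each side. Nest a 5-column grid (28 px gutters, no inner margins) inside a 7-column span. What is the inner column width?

Outer content = 1650 − 2·10 = 1630 px.
1630 − 13·22 = 1344; ÷14 gives c = 96 px.
7 columns plus 6 gutters: 672 + 132 = 804 px.
5d + 4·28 = 804 → 5d = 692 → d = 138.4 px.

138.4 px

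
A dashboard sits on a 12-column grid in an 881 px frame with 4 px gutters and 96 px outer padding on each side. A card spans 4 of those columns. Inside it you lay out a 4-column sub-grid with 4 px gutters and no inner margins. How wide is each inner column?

53.75 px

Take off 192 px of margins, leaving 689 px.
689 − 11·4 = 645; ÷12 gives c = 53.75 px.
4-column span = 4·53.75 + 3·4 = 227 px.
4d + 3·4 = 227 → 4d = 215 → d = 53.75 px.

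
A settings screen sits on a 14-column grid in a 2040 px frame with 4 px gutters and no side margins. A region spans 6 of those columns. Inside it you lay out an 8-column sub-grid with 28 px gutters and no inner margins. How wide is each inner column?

84.5 px

2040 − 13·4 = 1988; ÷14 gives c = 142 px.
6-column span = 6·142 + 5·4 = 872 px.
Subtracting 7 gutters of 28 leaves 676 for 8 columns, so d = 84.5 px.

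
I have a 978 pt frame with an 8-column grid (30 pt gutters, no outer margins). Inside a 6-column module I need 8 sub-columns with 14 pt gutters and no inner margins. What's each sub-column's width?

8 columns + 7 gutters: 8c + 7·30 = 978.
8c = 978 − 210 = 768, so c = 96 pt.
6 columns plus 5 gutters: 576 + 150 = 726 pt.
Subtracting 7 gutters of 14 leaves 628 for 8 columns, so d = 78.5 pt.

78.5 pt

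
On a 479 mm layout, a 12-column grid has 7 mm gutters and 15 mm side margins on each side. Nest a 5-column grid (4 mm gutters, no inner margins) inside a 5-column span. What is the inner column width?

Take off 30 mm of margins, leaving 449 mm.
12c + 11·7 = 449 → 12c = 372 → c = 31 mm.
Span of 5: 5·31 + 4·7 = 155 + 28 = 183 mm.
183 − 4·4 = 167; ÷5 gives d = 33.4 mm.

33.4 mm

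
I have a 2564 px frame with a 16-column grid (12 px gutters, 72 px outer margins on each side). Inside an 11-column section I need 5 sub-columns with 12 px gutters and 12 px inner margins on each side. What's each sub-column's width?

Outer content = 2564 − 2·72 = 2420 px.
16 columns + 15 gutters: 16c + 15·12 = 2420.
16c = 2420 − 180 = 2240, so c = 140 px.
11 columns plus 10 gutters: 1540 + 120 = 1660 px.
Inner content = 1660 − 2·12 = 1636 px.
Subtracting 4 gutters of 12 leaves 1588 for 5 columns, so d = 317.6 px.

317.6 px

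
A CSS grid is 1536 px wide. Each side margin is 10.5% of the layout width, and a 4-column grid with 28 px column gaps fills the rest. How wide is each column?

1536 × (1 − 2·10.5%) = 1536 × 79% = 1213.44 px for the columns.
4c + 3·28 = 1213.44 → 4c = 1129.44 → c = 282.36 px.

282.36 px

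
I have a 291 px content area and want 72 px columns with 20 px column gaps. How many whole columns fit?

3 columns

k columns need k·72 + (k−1)·20 = k·92 − 20.
k·92 − 20 ≤ 291 → k ≤ 311 / 92 ≈ 3.38, so k = 3.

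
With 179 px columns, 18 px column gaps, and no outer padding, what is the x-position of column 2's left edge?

Before column 2: 1 column + 1 column gap.
Offset = 1·(179 + 18) = 1·197 = 197 px.

197 px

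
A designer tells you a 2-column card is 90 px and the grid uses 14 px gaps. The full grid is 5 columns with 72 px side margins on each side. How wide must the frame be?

390 px

2c + 1·14 = 90 → 2c = 76 → c = 38 px.
Adding margins, columns and gutters: 144 + 190 + 56 = 390 px.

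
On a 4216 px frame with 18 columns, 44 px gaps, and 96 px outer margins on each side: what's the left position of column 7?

1452 px

Subtract both margins: 4216 − 2·96 = 4024 px.
Subtracting 17 gaps of 44 leaves 3276 for 18 columns, so c = 182 px.
Each column+gutter stride is 226 px; 6 of them past the 96 px margin is 96 + 1356 = 1452 px.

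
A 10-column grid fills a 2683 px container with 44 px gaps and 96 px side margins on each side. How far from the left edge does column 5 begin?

1110 px

Content = 2683 − 2·96 = 2491 px.
Subtracting 9 gaps of 44 leaves 2095 for 10 columns, so c = 209.5 px.
Column 5 starts at margin + 4·(column + gutter) = 96 + 4·253.5 = 1110 px.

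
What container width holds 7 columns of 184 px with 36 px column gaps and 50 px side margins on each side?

1604 px

Container = 2·50 + 7·184 + 6·36 = 100 + 1288 + 216 = 1604 px.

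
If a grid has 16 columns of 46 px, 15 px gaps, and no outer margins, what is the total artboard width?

Summing: 736 + 225 = 961 px.

961 px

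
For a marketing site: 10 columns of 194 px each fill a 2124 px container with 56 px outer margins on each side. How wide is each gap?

8 px

Subtract both margins: 2124 − 2·56 = 2012 px.
Columns use 1940 px, leaving 72 px across 9 gaps = 8 px each.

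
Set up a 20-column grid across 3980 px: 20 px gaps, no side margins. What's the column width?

180 px

20 columns + 19 gaps: 20c + 19·20 = 3980.
20c = 3980 − 380 = 3600, so c = 180 px.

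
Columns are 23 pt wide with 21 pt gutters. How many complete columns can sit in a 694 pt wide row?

16 columns

k columns need k·23 + (k−1)·21 = k·44 − 21.
k·44 − 21 ≤ 694 → k ≤ 715 / 44 ≈ 16.25, so k = 16.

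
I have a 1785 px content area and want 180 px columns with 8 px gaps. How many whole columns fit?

9 columns: 9·180 + 8·8 = 1684 px ≤ 1785.
10 columns: 1872 px > 1785. So 9.

9 columns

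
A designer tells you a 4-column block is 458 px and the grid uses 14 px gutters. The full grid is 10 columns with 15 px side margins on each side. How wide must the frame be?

1196 px

458 − 3·14 = 416; ÷4 gives c = 104 px.
Total width: 2·15 + 10·104 + 9·14 = 1196 px.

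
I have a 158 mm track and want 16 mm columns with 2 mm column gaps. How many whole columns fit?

8 columns

8 columns: 8·16 + 7·2 = 142 mm ≤ 158.
9 columns: 160 mm > 158. So 8.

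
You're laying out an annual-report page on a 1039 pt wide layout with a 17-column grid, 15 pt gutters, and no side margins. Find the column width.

Subtracting 16 gutters of 15 leaves 799 for 17 columns, so c = 47 pt.

47 pt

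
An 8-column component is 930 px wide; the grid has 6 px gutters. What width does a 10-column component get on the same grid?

930 − 7·6 = 888; ÷8 gives c = 111 px.
10-column span = 10·111 + 9·6 = 1164 px.

1164 px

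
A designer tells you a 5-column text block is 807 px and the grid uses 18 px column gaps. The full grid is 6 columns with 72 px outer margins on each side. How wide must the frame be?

Subtracting 4 column gaps of 18 leaves 735 for 5 columns, so c = 147 px.
Frame = 2·72 + 6·147 + 5·18 = 144 + 882 + 90 = 1116 px.

1116 px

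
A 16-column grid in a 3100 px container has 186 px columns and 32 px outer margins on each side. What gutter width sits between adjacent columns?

4 px

Inside the margins: 3100 − 64 = 3036 px.
16·186 + 15g = 3036 → 15g = 60 → g = 4 px.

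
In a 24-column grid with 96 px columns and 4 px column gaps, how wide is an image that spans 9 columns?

9 columns plus 8 column gaps: 864 + 32 = 896 px.

896 px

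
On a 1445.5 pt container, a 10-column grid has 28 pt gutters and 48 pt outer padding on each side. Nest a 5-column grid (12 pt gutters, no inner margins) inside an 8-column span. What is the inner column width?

Outer content = 1445.5 − 2·48 = 1349.5 pt.
1349.5 − 9·28 = 1097.5; ÷10 gives c = 109.75 pt.
Span of 8: 8·109.75 + 7·28 = 878 + 196 = 1074 pt.
5d + 4·12 = 1074 → 5d = 1026 → d = 205.2 pt.

205.2 pt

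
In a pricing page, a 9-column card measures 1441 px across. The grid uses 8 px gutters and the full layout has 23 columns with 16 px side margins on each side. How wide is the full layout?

3727 px

1441 − 8·8 = 1377; ÷9 gives c = 153 px.
Layout = 2·16 + 23·153 + 22·8 = 32 + 3519 + 176 = 3727 px.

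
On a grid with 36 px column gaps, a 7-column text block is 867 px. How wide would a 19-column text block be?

7c + 6·36 = 867 → 7c = 651 → c = 93 px.
Span of 19: 19·93 + 18·36 = 1767 + 648 = 2415 px.

2415 px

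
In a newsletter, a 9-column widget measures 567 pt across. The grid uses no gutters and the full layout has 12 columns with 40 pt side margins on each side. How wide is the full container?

567 / 9 = 63 pt per column.
Total width: 2·40 + 12·63 = 836 pt.

836 pt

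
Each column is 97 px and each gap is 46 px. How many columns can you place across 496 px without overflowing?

k columns need k·97 + (k−1)·46 = k·143 − 46.
k·143 − 46 ≤ 496 → k ≤ 542 / 143 ≈ 3.79, so k = 3.

3 columns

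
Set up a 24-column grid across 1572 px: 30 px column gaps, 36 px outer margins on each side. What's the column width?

33.75 px

Inside the margins: 1572 − 72 = 1500 px.
24 columns + 23 column gaps: 24c + 23·30 = 1500.
24c = 1500 − 690 = 810, so c = 33.75 px.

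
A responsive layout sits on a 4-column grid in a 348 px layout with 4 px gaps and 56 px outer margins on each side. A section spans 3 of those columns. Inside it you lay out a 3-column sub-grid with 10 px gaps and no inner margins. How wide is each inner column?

Take off 112 px of margins, leaving 236 px.
4 columns + 3 gaps: 4c + 3·4 = 236.
4c = 236 − 12 = 224, so c = 56 px.
3-column span = 3·56 + 2·4 = 176 px.
3d + 2·10 = 176 → 3d = 156 → d = 52 px.

52 px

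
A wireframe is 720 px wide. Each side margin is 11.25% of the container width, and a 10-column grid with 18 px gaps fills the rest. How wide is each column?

Margins: 11.25% × 720 = 81 px each, so content = 720 − 162 = 558 px.
558 − 9·18 = 396; ÷10 gives c = 39.6 px.

39.6 px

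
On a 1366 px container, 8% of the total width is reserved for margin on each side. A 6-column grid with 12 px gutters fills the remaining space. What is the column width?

181.24 px

Each margin = 8% of 1366 = 109.28 px; content = 1366 − 2·109.28 = 1147.44 px.
6c + 5·12 = 1147.44 → 6c = 1087.44 → c = 181.24 px.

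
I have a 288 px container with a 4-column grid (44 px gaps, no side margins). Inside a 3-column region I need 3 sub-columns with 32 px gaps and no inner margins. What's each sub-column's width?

47 px

288 − 3·44 = 156; ÷4 gives c = 39 px.
3-column span = 3·39 + 2·44 = 205 px.
205 − 2·32 = 141; ÷3 gives d = 47 px.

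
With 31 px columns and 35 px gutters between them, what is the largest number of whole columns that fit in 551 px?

8 columns

k columns need k·31 + (k−1)·35 = k·66 − 35.
k·66 − 35 ≤ 551 → k ≤ 586 / 66 ≈ 8.88, so k = 8.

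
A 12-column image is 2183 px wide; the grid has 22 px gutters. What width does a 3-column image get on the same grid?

529.25 px

2183 − 11·22 = 1941; ÷12 gives c = 161.75 px.
3-column span = 3·161.75 + 2·22 = 529.25 px.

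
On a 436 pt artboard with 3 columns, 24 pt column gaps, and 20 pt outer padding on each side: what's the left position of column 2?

Take off 40 pt of margins, leaving 396 pt.
3c + 2·24 = 396 → 3c = 348 → c = 116 pt.
Column 2 starts at margin + 1·(column + gutter) = 20 + 1·140 = 160 pt.

160 pt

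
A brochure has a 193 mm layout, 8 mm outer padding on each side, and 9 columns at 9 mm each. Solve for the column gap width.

12 mm

Take off 16 mm of margins, leaving 177 mm.
9 columns take 9·9 = 81 mm; remaining 96 splits into 8 column gaps.
g = 96 / 8 = 12 mm.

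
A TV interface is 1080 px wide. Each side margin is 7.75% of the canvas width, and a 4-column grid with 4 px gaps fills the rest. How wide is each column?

225.15 px

Margins: 7.75% × 1080 = 83.7 px each, so content = 1080 − 167.4 = 912.6 px.
Subtracting 3 gaps of 4 leaves 900.6 for 4 columns, so c = 225.15 px.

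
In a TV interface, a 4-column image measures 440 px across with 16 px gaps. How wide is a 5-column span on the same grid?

554 px

Subtracting 3 gaps of 16 leaves 392 for 4 columns, so c = 98 px.
5 columns plus 4 gaps: 490 + 64 = 554 px.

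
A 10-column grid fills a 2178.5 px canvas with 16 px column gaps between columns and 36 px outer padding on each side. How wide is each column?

Subtract both margins: 2178.5 − 2·36 = 2106.5 px.
Subtracting 9 column gaps of 16 leaves 1962.5 for 10 columns, so c = 196.25 px.

196.25 px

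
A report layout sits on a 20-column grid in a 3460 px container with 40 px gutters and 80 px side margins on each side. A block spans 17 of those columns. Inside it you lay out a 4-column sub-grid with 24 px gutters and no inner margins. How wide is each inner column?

Inside the margins: 3460 − 160 = 3300 px.
20 columns + 19 gutters: 20c + 19·40 = 3300.
20c = 3300 − 760 = 2540, so c = 127 px.
17-column span = 17·127 + 16·40 = 2799 px.
4 columns + 3 gutters: 4d + 3·24 = 2799.
4d = 2799 − 72 = 2727, so d = 681.75 px.

681.75 px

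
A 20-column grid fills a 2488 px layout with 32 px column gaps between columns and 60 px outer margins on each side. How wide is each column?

88 px

Take off 120 px of margins, leaving 2368 px.
Subtracting 19 column gaps of 32 leaves 1760 for 20 columns, so c = 88 px.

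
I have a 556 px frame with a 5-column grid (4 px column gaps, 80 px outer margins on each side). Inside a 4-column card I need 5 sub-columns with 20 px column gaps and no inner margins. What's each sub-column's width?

Inside the margins: 556 − 160 = 396 px.
396 − 4·4 = 380; ÷5 gives c = 76 px.
4 columns plus 3 column gaps: 304 + 12 = 316 px.
5 columns + 4 column gaps: 5d + 4·20 = 316.
5d = 316 − 80 = 236, so d = 47.2 px.

47.2 px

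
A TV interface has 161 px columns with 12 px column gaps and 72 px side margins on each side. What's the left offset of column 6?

Each column+gutter stride is 173 px; 5 of them past the 72 px margin is 72 + 865 = 937 px.

937 px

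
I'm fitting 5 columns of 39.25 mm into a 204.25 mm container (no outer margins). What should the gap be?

5 columns take 5·39.25 = 196.25 mm; remaining 8 splits into 4 gaps.
g = 8 / 4 = 2 mm.

2 mm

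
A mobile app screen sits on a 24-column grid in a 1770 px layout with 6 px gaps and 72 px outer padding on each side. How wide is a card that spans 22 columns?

1490 px

Subtract both margins: 1770 − 2·72 = 1626 px.
24c + 23·6 = 1626 → 24c = 1488 → c = 62 px.
22 columns plus 21 gaps: 1364 + 126 = 1490 px.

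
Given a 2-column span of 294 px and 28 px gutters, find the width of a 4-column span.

616 px

2c + 1·28 = 294 → 2c = 266 → c = 133 px.
Span of 4: 4·133 + 3·28 = 532 + 84 = 616 px.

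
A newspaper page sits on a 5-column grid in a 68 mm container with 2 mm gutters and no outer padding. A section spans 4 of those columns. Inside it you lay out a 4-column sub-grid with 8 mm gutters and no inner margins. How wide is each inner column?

5 columns + 4 gutters: 5c + 4·2 = 68.
5c = 68 − 8 = 60, so c = 12 mm.
Span of 4: 4·12 + 3·2 = 48 + 6 = 54 mm.
4 columns + 3 gutters: 4d + 3·8 = 54.
4d = 54 − 24 = 30, so d = 7.5 mm.

7.5 mm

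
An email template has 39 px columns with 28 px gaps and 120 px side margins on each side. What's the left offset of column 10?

723 px

Before column 10: the margin + 9 columns + 9 gaps.
Offset = 120 + 9·(39 + 28) = 120 + 603 = 723 px.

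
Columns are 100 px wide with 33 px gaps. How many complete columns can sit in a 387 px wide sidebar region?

3 columns

Each extra column adds 100 + 33 = 133 px.
(387 + 33) / 133 = 3.16, so 3 columns fit.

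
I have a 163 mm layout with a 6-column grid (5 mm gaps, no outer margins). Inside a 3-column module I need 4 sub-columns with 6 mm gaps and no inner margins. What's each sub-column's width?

15.25 mm

6c + 5·5 = 163 → 6c = 138 → c = 23 mm.
3 columns plus 2 gaps: 69 + 10 = 79 mm.
4d + 3·6 = 79 → 4d = 61 → d = 15.25 mm.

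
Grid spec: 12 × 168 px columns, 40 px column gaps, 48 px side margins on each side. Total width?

2552 px

Adding margins, columns and gutters: 96 + 2016 + 440 = 2552 px.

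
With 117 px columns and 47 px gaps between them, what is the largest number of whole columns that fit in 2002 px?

12 columns

12 columns: 12·117 + 11·47 = 1921 px ≤ 2002.
13 columns: 2085 px > 2002. So 12.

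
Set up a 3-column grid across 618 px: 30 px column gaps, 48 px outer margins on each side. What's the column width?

Content width = 618 − 2·48 = 522 px.
3c + 2·30 = 522 → 3c = 462 → c = 154 px.

154 px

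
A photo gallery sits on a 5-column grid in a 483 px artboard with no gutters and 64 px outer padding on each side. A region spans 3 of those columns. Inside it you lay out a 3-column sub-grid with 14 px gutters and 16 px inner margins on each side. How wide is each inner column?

Subtract both margins: 483 − 2·64 = 355 px.
5c = 355 → c = 71 px.
With no gutters, 3 columns span 3·71 = 213 px.
Inner content = 213 − 2·16 = 181 px.
3d + 2·14 = 181 → 3d = 153 → d = 51 px.

51 px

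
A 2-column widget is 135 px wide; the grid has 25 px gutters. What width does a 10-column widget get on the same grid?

775 px

2 columns + 1 gutter: 2c + 1·25 = 135.
2c = 135 − 25 = 110, so c = 55 px.
10 columns plus 9 gutters: 550 + 225 = 775 px.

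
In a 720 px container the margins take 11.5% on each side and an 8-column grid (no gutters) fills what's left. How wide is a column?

Margins: 11.5% × 720 = 82.8 px each, so content = 720 − 165.6 = 554.4 px.
554.4 / 8 = 69.3 px per column.

69.3 px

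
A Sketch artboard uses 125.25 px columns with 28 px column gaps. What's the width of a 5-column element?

738.25 px

Span of 5: 5·125.25 + 4·28 = 626.25 + 112 = 738.25 px.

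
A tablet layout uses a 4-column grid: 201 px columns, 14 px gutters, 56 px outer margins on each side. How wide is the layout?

Total width: 2·56 + 4·201 + 3·14 = 958 px.

958 px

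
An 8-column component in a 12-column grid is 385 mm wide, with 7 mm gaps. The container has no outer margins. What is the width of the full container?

581 mm

Subtracting 7 gaps of 7 leaves 336 for 8 columns, so c = 42 mm.
Total width: 12·42 + 11·7 = 581 mm.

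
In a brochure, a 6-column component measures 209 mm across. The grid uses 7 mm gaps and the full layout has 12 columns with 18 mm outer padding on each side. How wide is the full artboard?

6c + 5·7 = 209 → 6c = 174 → c = 29 mm.
Artboard = 2·18 + 12·29 + 11·7 = 36 + 348 + 77 = 461 mm.

461 mm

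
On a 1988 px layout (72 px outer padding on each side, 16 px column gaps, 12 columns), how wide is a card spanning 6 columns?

914 px

Content width = 1988 − 2·72 = 1844 px.
12c + 11·16 = 1844 → 12c = 1668 → c = 139 px.
6 columns plus 5 column gaps: 834 + 80 = 914 px.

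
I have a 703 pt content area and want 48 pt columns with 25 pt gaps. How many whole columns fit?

9 columns

9 columns: 9·48 + 8·25 = 632 pt ≤ 703.
10 columns: 705 pt > 703. So 9.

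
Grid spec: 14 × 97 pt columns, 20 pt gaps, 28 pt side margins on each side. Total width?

Adding margins, columns and gutters: 56 + 1358 + 260 = 1674 pt.

1674 pt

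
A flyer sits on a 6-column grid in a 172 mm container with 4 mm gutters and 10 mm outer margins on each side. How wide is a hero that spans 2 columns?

48 mm

Inside the margins: 172 − 20 = 152 mm.
6 columns + 5 gutters: 6c + 5·4 = 152.
6c = 152 − 20 = 132, so c = 22 mm.
2-column span = 2·22 + 1·4 = 48 mm.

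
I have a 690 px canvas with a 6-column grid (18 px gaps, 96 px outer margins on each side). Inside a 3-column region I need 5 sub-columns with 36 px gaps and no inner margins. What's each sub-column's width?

19.2 px

Inside the margins: 690 − 192 = 498 px.
498 − 5·18 = 408; ÷6 gives c = 68 px.
3-column span = 3·68 + 2·18 = 240 px.
5d + 4·36 = 240 → 5d = 96 → d = 19.2 px.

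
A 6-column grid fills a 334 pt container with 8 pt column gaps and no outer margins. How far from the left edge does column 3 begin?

6c + 5·8 = 334 → 6c = 294 → c = 49 pt.
No margin, so column 3 starts at 2·(column + gutter) = 2·57 = 114 pt.

114 pt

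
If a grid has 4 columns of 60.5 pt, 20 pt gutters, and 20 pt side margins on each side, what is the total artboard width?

342 pt

Adding margins, columns and gutters: 40 + 242 + 60 = 342 pt.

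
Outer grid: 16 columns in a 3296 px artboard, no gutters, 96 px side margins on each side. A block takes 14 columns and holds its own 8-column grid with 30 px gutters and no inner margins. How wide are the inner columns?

Outer content = 3296 − 2·96 = 3104 px.
With no gutters, each column is 3104/16 = 194 px.
With no gutters, 14 columns span 14·194 = 2716 px.
2716 − 7·30 = 2506; ÷8 gives d = 313.25 px.

313.25 px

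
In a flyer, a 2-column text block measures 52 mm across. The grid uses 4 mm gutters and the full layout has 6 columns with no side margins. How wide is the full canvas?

164 mm

52 − 1·4 = 48; ÷2 gives c = 24 mm.
Total width: 6·24 + 5·4 = 164 mm.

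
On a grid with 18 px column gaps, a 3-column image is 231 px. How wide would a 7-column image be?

Subtracting 2 column gaps of 18 leaves 195 for 3 columns, so c = 65 px.
7-column span = 7·65 + 6·18 = 563 px.

563 px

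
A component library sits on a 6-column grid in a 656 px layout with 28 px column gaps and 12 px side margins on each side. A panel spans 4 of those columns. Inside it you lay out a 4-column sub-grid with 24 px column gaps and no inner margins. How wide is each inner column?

85 px

Take off 24 px of margins, leaving 632 px.
6 columns + 5 column gaps: 6c + 5·28 = 632.
6c = 632 − 140 = 492, so c = 82 px.
4-column span = 4·82 + 3·28 = 412 px.
4d + 3·24 = 412 → 4d = 340 → d = 85 px.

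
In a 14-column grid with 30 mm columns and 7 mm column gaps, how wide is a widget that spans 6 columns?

6 columns plus 5 column gaps: 180 + 35 = 215 mm.

215 mm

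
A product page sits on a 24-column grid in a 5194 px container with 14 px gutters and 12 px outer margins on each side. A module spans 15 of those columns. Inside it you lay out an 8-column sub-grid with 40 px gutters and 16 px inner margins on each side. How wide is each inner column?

364.25 px

Take off 24 px of margins, leaving 5170 px.
24c + 23·14 = 5170 → 24c = 4848 → c = 202 px.
15-column span = 15·202 + 14·14 = 3226 px.
Inner content = 3226 − 2·16 = 3194 px.
8d + 7·40 = 3194 → 8d = 2914 → d = 364.25 px.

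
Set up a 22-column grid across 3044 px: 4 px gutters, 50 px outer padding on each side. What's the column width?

130 px

Take off 100 px of margins, leaving 2944 px.
2944 − 21·4 = 2860; ÷22 gives c = 130 px.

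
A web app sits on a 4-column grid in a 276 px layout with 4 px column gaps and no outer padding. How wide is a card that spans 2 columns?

4 columns + 3 column gaps: 4c + 3·4 = 276.
4c = 276 − 12 = 264, so c = 66 px.
2-column span = 2·66 + 1·4 = 136 px.

136 px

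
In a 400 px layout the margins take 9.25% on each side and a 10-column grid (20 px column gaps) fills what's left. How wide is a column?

400 × (1 − 2·9.25%) = 400 × 81.5% = 326 px for the columns.
326 − 9·20 = 146; ÷10 gives c = 14.6 px.

14.6 px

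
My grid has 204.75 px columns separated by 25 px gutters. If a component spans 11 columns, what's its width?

2502.25 px

Span of 11: 11·204.75 + 10·25 = 2252.25 + 250 = 2502.25 px.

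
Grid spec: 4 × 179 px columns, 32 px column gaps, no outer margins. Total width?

812 px

Layout = 4·179 + 3·32 = 716 + 96 = 812 px.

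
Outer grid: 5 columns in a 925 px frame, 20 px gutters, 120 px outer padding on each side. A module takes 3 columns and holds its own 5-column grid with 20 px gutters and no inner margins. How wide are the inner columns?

Outer content = 925 − 2·120 = 685 px.
Subtracting 4 gutters of 20 leaves 605 for 5 columns, so c = 121 px.
3-column span = 3·121 + 2·20 = 403 px.
403 − 4·20 = 323; ÷5 gives d = 64.6 px.

64.6 px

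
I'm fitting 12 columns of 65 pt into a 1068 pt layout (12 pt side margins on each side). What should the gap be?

Content width = 1068 − 2·12 = 1044 pt.
12 columns take 12·65 = 780 pt; remaining 264 splits into 11 gaps.
g = 264 / 11 = 24 pt.

24 pt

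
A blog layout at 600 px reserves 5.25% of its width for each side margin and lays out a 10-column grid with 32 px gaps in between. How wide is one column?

24.9 px

Margins: 5.25% × 600 = 31.5 px each, so content = 600 − 63 = 537 px.
10 columns + 9 gaps: 10c + 9·32 = 537.
10c = 537 − 288 = 249, so c = 24.9 px.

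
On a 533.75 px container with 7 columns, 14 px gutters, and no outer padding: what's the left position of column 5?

313 px

7c + 6·14 = 533.75 → 7c = 449.75 → c = 64.25 px.
No margin, so column 5 starts at 4·(column + gutter) = 4·78.25 = 313 px.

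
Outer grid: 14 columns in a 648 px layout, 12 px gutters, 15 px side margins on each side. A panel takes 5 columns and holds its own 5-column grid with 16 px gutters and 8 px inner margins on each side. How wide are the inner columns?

26.6 px

Take off 30 px of margins, leaving 618 px.
Subtracting 13 gutters of 12 leaves 462 for 14 columns, so c = 33 px.
Span of 5: 5·33 + 4·12 = 165 + 48 = 213 px.
Inner content = 213 − 2·8 = 197 px.
197 − 4·16 = 133; ÷5 gives d = 26.6 px.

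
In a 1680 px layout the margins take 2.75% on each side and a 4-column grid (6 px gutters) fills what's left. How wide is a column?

Margins: 2.75% × 1680 = 46.2 px each, so content = 1680 − 92.4 = 1587.6 px.
1587.6 − 3·6 = 1569.6; ÷4 gives c = 392.4 px.

392.4 px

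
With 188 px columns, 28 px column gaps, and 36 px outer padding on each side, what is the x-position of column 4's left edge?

684 px

Each column+gutter stride is 216 px; 3 of them past the 36 px margin is 36 + 648 = 684 px.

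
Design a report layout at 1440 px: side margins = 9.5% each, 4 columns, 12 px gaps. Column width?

282.6 px

Margins: 9.5% × 1440 = 136.8 px each, so content = 1440 − 273.6 = 1166.4 px.
1166.4 − 3·12 = 1130.4; ÷4 gives c = 282.6 px.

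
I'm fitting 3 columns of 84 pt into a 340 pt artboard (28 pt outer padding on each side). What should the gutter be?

Inside the margins: 340 − 56 = 284 pt.
3 columns take 3·84 = 252 pt; remaining 32 splits into 2 gutters.
g = 32 / 2 = 16 pt.

16 pt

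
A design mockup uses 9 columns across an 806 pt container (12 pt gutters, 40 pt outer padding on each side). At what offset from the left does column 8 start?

Subtract both margins: 806 − 2·40 = 726 pt.
Subtracting 8 gutters of 12 leaves 630 for 9 columns, so c = 70 pt.
Each column+gutter stride is 82 pt; 7 of them past the 40 pt margin is 40 + 574 = 614 pt.

614 pt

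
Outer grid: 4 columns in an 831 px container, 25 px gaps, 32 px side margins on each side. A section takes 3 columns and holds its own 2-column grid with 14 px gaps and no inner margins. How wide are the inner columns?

277.5 px

Inside the margins: 831 − 64 = 767 px.
767 − 3·25 = 692; ÷4 gives c = 173 px.
3-column span = 3·173 + 2·25 = 569 px.
Subtracting 1 gap of 14 leaves 555 for 2 columns, so d = 277.5 px.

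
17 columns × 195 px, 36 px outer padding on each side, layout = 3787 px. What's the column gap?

25 px

Subtract both margins: 3787 − 2·36 = 3715 px.
17 columns take 17·195 = 3315 px; remaining 400 splits into 16 column gaps.
g = 400 / 16 = 25 px.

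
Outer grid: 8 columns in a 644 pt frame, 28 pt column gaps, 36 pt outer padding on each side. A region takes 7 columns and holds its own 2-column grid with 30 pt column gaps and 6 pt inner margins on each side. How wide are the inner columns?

227.5 pt

Inside the margins: 644 − 72 = 572 pt.
8 columns + 7 column gaps: 8c + 7·28 = 572.
8c = 572 − 196 = 376, so c = 47 pt.
Span of 7: 7·47 + 6·28 = 329 + 168 = 497 pt.
Inner content = 497 − 2·6 = 485 pt.
485 − 1·30 = 455; ÷2 gives d = 227.5 pt.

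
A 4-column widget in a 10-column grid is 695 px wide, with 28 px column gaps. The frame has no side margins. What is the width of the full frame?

1779.5 px

4 columns + 3 column gaps: 4c + 3·28 = 695.
4c = 695 − 84 = 611, so c = 152.75 px.
Frame = 10·152.75 + 9·28 = 1527.5 + 252 = 1779.5 px.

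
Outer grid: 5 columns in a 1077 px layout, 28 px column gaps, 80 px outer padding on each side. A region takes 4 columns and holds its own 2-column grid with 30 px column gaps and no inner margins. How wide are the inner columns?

349 px

Take off 160 px of margins, leaving 917 px.
917 − 4·28 = 805; ÷5 gives c = 161 px.
4-column span = 4·161 + 3·28 = 728 px.
2d + 1·30 = 728 → 2d = 698 → d = 349 px.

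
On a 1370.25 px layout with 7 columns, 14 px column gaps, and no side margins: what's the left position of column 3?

Subtracting 6 column gaps of 14 leaves 1286.25 for 7 columns, so c = 183.75 px.
No margin, so column 3 starts at 2·(column + gutter) = 2·197.75 = 395.5 px.

395.5 px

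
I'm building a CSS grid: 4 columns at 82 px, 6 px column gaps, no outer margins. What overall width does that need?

Container = 4·82 + 3·6 = 328 + 18 = 346 px.

346 px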